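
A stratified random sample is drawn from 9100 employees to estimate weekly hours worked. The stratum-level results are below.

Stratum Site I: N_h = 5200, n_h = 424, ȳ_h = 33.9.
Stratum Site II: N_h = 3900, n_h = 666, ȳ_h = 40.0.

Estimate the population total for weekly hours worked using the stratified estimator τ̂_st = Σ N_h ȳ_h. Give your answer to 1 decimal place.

τ̂_st ≈ 332280.0

τ̂_st = Σ N_h ȳ_h = 5200·33.9 + 3900·40.0 = 332280.0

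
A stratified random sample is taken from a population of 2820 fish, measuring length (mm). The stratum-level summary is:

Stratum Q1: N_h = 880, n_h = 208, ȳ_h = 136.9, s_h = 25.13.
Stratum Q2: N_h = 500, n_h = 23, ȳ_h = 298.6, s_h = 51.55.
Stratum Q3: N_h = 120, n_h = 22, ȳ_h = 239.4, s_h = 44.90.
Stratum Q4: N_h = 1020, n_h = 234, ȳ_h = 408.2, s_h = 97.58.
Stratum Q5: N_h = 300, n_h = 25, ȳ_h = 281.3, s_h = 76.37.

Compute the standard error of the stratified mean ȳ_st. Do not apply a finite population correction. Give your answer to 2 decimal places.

SE(ȳ_st) ≈ 3.47

V̂(ȳ_st) = Σ W_h² s_h²/n_h, with W_h = N_h/N and N = 2820:
  stratum Q1: (880/2820)²·25.13²/208 = 0.295657
  stratum Q2: (500/2820)²·51.55²/23 = 3.63221
  stratum Q3: (120/2820)²·44.90²/22 = 0.165934
  stratum Q4: (1020/2820)²·97.58²/234 = 5.32363
  stratum Q5: (300/2820)²·76.37²/25 = 2.64028
V̂(ȳ_st) = 12.0577
SE(ȳ_st) = √12.0577 = 3.47242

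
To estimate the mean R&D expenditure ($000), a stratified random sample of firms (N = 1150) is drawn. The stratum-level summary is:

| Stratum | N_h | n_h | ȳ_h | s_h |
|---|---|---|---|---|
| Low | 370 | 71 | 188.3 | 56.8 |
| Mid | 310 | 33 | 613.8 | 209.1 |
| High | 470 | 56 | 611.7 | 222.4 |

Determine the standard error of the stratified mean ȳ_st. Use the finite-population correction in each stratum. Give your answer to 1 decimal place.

V̂(ȳ_st) = Σ W_h² (1 − n_h/N_h) s_h²/n_h, with W_h = N_h/N and N = 1150:
  stratum Low: (370/1150)²·(1 − 71/370)·56.8²/71 = 3.80115
  stratum Mid: (310/1150)²·(1 − 33/310)·209.1²/33 = 86.028
  stratum High: (470/1150)²·(1 − 56/470)·222.4²/56 = 129.952
V̂(ȳ_st) = 219.781
SE(ȳ_st) = √219.781 = 14.825

SE(ȳ_st) ≈ 14.8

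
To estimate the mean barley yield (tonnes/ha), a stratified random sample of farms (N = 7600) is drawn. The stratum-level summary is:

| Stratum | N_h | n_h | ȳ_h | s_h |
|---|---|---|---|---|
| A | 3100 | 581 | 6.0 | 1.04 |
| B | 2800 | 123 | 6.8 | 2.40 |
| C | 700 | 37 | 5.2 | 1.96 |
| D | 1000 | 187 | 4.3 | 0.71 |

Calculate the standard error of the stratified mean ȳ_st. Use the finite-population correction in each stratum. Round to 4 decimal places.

SE(ȳ_st) ≈ 0.0849

V̂(ȳ_st) = Σ W_h² (1 − n_h/N_h) s_h²/n_h, with W_h = N_h/N and N = 7600:
  stratum A: (3100/7600)²·(1 − 581/3100)·1.04²/581 = 0.000251683
  stratum B: (2800/7600)²·(1 − 123/2800)·2.40²/123 = 0.0060771
  stratum C: (700/7600)²·(1 − 37/700)·1.96²/37 = 0.000834247
  stratum D: (1000/7600)²·(1 − 187/1000)·0.71²/187 = 3.79436e-05
V̂(ȳ_st) = 0.00720098
SE(ȳ_st) = √0.00720098 = 0.0848586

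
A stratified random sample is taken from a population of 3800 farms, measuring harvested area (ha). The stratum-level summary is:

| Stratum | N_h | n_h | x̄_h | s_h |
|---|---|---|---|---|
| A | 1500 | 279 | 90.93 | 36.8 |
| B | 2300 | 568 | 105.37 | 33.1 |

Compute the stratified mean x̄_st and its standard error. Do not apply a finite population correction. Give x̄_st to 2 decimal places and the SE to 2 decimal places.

x̄_st = Σ W_h x̄_h = (1500·90.93 + 2300·105.37)/3800 = 99.67000
V̂(x̄_st) = Σ W_h² s_h²/n_h, with W_h = N_h/N and N = 3800:
  stratum A: (1500/3800)²·36.8²/279 = 0.756322
  stratum B: (2300/3800)²·33.1²/568 = 0.706637
V̂(x̄_st) = 1.46296
SE(x̄_st) = √1.46296 = 1.20953

x̄_st ≈ 99.67, SE ≈ 1.21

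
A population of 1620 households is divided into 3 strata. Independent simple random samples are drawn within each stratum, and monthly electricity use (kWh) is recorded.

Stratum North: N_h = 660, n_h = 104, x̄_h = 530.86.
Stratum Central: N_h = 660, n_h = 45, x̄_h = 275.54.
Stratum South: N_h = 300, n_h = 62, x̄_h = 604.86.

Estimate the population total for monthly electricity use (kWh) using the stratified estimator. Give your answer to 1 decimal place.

τ̂_st ≈ 713682.0

τ̂_st = Σ N_h x̄_h = 660·530.86 + 660·275.54 + 300·604.86 = 713682.0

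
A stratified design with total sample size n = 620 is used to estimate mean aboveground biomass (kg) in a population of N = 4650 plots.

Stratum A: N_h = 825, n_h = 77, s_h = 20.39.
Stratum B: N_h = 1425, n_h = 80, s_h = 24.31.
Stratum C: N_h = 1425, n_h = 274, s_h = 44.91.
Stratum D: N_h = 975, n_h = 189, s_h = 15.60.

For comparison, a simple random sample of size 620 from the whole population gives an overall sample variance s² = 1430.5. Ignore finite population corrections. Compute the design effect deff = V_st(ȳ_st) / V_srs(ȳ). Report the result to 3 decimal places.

V̂(ȳ_st) = Σ W_h² s_h²/n_h, with W_h = N_h/N and N = 4650:
  stratum A: (825/4650)²·20.39²/77 = 0.16996
  stratum B: (1425/4650)²·24.31²/80 = 0.693751
  stratum C: (1425/4650)²·44.91²/274 = 0.691289
  stratum D: (975/4650)²·15.60²/189 = 0.0566097
V_st = 1.61161
V_srs = s²/n = 1430.5/620 = 2.30726
deff = V_st / V_srs = 1.61161/2.30726 = 0.6985

deff ≈ 0.698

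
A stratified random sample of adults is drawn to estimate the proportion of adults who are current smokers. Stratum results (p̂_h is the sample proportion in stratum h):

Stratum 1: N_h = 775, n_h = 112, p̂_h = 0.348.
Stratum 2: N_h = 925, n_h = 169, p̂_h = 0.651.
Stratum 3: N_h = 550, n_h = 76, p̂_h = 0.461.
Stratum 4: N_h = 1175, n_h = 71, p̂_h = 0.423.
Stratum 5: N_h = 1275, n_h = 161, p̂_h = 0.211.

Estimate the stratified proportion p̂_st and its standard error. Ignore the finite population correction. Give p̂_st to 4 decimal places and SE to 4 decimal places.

p̂_st ≈ 0.4024, SE ≈ 0.0212

N = 4700; stratum weights W_h = N_h/N.
p̂_st = Σ W_h p̂_h = (775·0.348 + 925·0.651 + 550·0.461 + 1175·0.423 + 1275·0.211)/4700 = 0.40244
V̂(p̂_st) = Σ W_h² p̂_h(1−p̂_h)/(n_h−1):
  stratum 1: (775/4700)²·0.348·0.652/111 = 5.55791e-05
  stratum 2: (925/4700)²·0.651·0.349/168 = 5.23823e-05
  stratum 3: (550/4700)²·0.461·0.539/75 = 4.53689e-05
  stratum 4: (1175/4700)²·0.423·0.577/70 = 0.000217921
  stratum 5: (1275/4700)²·0.211·0.789/160 = 7.6571e-05
V̂(p̂_st) = 0.000447822; SE = √V̂ = 0.0211618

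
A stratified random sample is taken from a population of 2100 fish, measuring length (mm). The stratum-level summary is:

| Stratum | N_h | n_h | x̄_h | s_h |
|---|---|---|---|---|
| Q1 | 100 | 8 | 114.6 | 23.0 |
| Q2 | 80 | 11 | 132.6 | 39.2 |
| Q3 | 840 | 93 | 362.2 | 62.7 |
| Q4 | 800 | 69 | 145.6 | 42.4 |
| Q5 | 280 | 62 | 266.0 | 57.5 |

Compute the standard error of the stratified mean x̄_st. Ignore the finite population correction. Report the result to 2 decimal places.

SE(x̄_st) ≈ 3.44

V̂(x̄_st) = Σ W_h² s_h²/n_h, with W_h = N_h/N and N = 2100:
  stratum Q1: (100/2100)²·23.0²/8 = 0.149943
  stratum Q2: (80/2100)²·39.2²/11 = 0.202731
  stratum Q3: (840/2100)²·62.7²/93 = 6.76351
  stratum Q4: (800/2100)²·42.4²/69 = 3.78115
  stratum Q5: (280/2100)²·57.5²/62 = 0.948029
V̂(x̄_st) = 11.8454
SE(x̄_st) = √11.8454 = 3.44171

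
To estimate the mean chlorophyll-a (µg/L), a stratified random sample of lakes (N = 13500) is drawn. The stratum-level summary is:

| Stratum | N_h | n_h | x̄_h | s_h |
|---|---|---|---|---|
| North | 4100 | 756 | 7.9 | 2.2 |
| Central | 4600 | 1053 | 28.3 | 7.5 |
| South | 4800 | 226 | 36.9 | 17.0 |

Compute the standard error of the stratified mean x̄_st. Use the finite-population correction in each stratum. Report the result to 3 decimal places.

V̂(x̄_st) = Σ W_h² (1 − n_h/N_h) s_h²/n_h, with W_h = N_h/N and N = 13500:
  stratum North: (4100/13500)²·(1 − 756/4100)·2.2²/756 = 0.000481622
  stratum Central: (4600/13500)²·(1 − 1053/4600)·7.5²/1053 = 0.0047824
  stratum South: (4800/13500)²·(1 − 226/4800)·17.0²/226 = 0.154049
V̂(x̄_st) = 0.159313
SE(x̄_st) = √0.159313 = 0.399141

SE(x̄_st) ≈ 0.399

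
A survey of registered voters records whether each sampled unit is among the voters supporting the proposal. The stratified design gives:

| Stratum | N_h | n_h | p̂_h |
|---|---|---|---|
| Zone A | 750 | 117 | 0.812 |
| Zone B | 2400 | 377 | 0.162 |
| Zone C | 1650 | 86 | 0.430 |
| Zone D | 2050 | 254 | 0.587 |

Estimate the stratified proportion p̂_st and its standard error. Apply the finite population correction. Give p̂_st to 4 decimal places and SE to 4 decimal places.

N = 6850; stratum weights W_h = N_h/N.
p̂_st = Σ W_h p̂_h = (750·0.812 + 2400·0.162 + 1650·0.430 + 2050·0.587)/6850 = 0.42491
V̂(p̂_st) = Σ W_h² (1 − n_h/N_h) p̂_h(1−p̂_h)/(n_h−1):
  stratum Zone A: (750/6850)²·(1 − 117/750)·0.812·0.188/116 = 1.3315e-05
  stratum Zone B: (2400/6850)²·(1 − 377/2400)·0.162·0.838/376 = 3.73592e-05
  stratum Zone C: (1650/6850)²·(1 − 86/1650)·0.430·0.570/85 = 0.000158586
  stratum Zone D: (2050/6850)²·(1 − 254/2050)·0.587·0.413/253 = 7.51877e-05
V̂(p̂_st) = 0.000284447; SE = √V̂ = 0.0168656

p̂_st ≈ 0.4249, SE ≈ 0.0169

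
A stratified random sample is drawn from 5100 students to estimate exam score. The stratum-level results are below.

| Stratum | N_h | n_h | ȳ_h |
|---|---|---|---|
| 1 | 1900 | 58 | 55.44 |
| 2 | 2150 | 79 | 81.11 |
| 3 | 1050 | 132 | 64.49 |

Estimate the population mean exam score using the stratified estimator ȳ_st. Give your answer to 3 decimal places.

N = Σ N_h = 5100. Stratum weights W_h = N_h/N.
ȳ_st = (1900·55.44 + 2150·81.11 + 1050·64.49) / 5100 = 68.12490

ȳ_st ≈ 68.125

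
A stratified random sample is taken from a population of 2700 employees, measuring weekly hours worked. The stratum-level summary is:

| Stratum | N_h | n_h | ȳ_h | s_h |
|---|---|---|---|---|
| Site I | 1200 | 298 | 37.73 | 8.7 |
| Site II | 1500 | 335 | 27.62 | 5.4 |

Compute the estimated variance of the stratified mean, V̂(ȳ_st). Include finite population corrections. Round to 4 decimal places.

V̂(ȳ_st) ≈ 0.0586

V̂(ȳ_st) = Σ W_h² (1 − n_h/N_h) s_h²/n_h, with W_h = N_h/N and N = 2700:
  stratum Site I: (1200/2700)²·(1 − 298/1200)·8.7²/298 = 0.0377123
  stratum Site II: (1500/2700)²·(1 − 335/1500)·5.4²/335 = 0.0208657
V̂(ȳ_st) = 0.0585779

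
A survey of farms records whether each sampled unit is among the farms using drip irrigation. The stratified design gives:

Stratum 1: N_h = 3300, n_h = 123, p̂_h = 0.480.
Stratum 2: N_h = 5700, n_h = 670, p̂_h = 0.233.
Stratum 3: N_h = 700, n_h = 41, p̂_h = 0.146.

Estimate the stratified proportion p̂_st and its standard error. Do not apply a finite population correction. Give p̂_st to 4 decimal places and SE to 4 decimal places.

N = 9700; stratum weights W_h = N_h/N.
p̂_st = Σ W_h p̂_h = (3300·0.480 + 5700·0.233 + 700·0.146)/9700 = 0.31075
V̂(p̂_st) = Σ W_h² p̂_h(1−p̂_h)/(n_h−1):
  stratum 1: (3300/9700)²·0.480·0.520/122 = 0.000236793
  stratum 2: (5700/9700)²·0.233·0.767/669 = 9.22426e-05
  stratum 3: (700/9700)²·0.146·0.854/40 = 1.62332e-05
V̂(p̂_st) = 0.000345269; SE = √V̂ = 0.0185814

p̂_st ≈ 0.3108, SE ≈ 0.0186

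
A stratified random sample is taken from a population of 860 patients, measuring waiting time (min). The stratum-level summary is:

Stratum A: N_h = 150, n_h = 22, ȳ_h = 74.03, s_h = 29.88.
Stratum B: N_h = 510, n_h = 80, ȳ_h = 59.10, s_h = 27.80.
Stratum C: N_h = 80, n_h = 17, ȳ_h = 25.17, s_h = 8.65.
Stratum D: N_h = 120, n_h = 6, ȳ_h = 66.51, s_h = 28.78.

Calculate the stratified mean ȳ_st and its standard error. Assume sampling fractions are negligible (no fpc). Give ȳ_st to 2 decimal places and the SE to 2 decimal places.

ȳ_st = Σ W_h ȳ_h = (150·74.03 + 510·59.10 + 80·25.17 + 120·66.51)/860 = 59.58174
V̂(ȳ_st) = Σ W_h² s_h²/n_h, with W_h = N_h/N and N = 860:
  stratum A: (150/860)²·29.88²/22 = 1.23459
  stratum B: (510/860)²·27.80²/80 = 3.39737
  stratum C: (80/860)²·8.65²/17 = 0.0380861
  stratum D: (120/860)²·28.78²/6 = 2.68779
V̂(ȳ_st) = 7.35785
SE(ȳ_st) = √7.35785 = 2.71253

ȳ_st ≈ 59.58, SE ≈ 2.71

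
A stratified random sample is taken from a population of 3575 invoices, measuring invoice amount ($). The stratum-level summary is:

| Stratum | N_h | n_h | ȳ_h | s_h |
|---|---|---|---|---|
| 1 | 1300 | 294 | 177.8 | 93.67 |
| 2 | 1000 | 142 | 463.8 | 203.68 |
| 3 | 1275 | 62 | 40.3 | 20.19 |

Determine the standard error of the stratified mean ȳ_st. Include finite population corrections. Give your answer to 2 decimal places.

V̂(ȳ_st) = Σ W_h² (1 − n_h/N_h) s_h²/n_h, with W_h = N_h/N and N = 3575:
  stratum 1: (1300/3575)²·(1 − 294/1300)·93.67²/294 = 3.05382
  stratum 2: (1000/3575)²·(1 − 142/1000)·203.68²/142 = 19.613
  stratum 3: (1275/3575)²·(1 − 62/1275)·20.19²/62 = 0.795609
V̂(ȳ_st) = 23.4624
SE(ȳ_st) = √23.4624 = 4.8438

SE(ȳ_st) ≈ 4.84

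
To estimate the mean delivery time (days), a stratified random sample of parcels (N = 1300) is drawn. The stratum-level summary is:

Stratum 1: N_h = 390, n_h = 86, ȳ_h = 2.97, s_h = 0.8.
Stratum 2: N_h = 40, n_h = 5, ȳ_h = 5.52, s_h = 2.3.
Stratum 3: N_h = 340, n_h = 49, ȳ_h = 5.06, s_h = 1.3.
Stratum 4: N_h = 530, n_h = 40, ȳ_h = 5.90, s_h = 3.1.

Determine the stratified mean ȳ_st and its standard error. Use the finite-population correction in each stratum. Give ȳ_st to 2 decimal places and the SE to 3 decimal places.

ȳ_st ≈ 4.79, SE ≈ 0.201

ȳ_st = Σ W_h ȳ_h = (390·2.97 + 40·5.52 + 340·5.06 + 530·5.90)/1300 = 4.78962
V̂(ȳ_st) = Σ W_h² (1 − n_h/N_h) s_h²/n_h, with W_h = N_h/N and N = 1300:
  stratum 1: (390/1300)²·(1 − 86/390)·0.8²/86 = 0.000522075
  stratum 2: (40/1300)²·(1 − 5/40)·2.3²/5 = 0.00087645
  stratum 3: (340/1300)²·(1 − 49/340)·1.3²/49 = 0.00201918
  stratum 4: (530/1300)²·(1 − 40/530)·3.1²/40 = 0.0369189
V̂(ȳ_st) = 0.0403366
SE(ȳ_st) = √0.0403366 = 0.20084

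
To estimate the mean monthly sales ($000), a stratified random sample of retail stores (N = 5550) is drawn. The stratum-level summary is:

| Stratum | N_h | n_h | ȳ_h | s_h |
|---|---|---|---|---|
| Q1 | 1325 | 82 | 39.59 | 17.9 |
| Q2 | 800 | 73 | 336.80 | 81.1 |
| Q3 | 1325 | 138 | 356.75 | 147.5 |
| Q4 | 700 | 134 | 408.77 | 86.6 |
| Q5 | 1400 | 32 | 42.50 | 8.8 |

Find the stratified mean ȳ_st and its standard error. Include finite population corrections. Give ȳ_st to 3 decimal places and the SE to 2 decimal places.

ȳ_st = Σ W_h ȳ_h = (1325·39.59 + 800·336.80 + 1325·356.75 + 700·408.77 + 1400·42.50)/5550 = 205.44676
V̂(ȳ_st) = Σ W_h² (1 − n_h/N_h) s_h²/n_h, with W_h = N_h/N and N = 5550:
  stratum Q1: (1325/5550)²·(1 − 82/1325)·17.9²/82 = 0.208926
  stratum Q2: (800/5550)²·(1 − 73/800)·81.1²/73 = 1.70121
  stratum Q3: (1325/5550)²·(1 − 138/1325)·147.5²/138 = 8.04981
  stratum Q4: (700/5550)²·(1 − 134/700)·86.6²/134 = 0.719879
  stratum Q5: (1400/5550)²·(1 − 32/1400)·8.8²/32 = 0.150468
V̂(ȳ_st) = 10.8303
SE(ȳ_st) = √10.8303 = 3.29094

ȳ_st ≈ 205.447, SE ≈ 3.29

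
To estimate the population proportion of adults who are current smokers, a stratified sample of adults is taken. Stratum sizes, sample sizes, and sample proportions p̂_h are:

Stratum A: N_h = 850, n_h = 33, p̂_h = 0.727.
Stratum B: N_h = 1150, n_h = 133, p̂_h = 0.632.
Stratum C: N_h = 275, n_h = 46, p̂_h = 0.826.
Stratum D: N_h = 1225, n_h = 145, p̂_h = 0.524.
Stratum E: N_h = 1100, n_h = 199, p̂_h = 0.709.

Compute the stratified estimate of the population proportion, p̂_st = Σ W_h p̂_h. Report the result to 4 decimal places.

p̂_st ≈ 0.6508

N = 4600; stratum weights W_h = N_h/N.
p̂_st = Σ W_h p̂_h = (850·0.727 + 1150·0.632 + 275·0.826 + 1225·0.524 + 1100·0.709)/4600 = 0.65080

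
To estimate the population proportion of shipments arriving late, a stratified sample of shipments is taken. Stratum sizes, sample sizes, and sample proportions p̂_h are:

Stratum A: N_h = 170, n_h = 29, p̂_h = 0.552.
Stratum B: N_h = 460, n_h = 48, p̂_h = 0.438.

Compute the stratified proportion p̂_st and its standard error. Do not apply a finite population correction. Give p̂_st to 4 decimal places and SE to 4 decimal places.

N = 630; stratum weights W_h = N_h/N.
p̂_st = Σ W_h p̂_h = (170·0.552 + 460·0.438)/630 = 0.46876
V̂(p̂_st) = Σ W_h² p̂_h(1−p̂_h)/(n_h−1):
  stratum A: (170/630)²·0.552·0.448/28 = 0.000643096
  stratum B: (460/630)²·0.438·0.562/47 = 0.0027922
V̂(p̂_st) = 0.0034353; SE = √V̂ = 0.0586114

p̂_st ≈ 0.4688, SE ≈ 0.0586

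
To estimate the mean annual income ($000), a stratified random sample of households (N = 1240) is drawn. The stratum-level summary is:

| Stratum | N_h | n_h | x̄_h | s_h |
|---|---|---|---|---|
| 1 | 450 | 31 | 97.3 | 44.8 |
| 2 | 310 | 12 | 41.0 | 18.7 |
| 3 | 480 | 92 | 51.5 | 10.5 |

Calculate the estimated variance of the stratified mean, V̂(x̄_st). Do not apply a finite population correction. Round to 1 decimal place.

V̂(x̄_st) ≈ 10.5

V̂(x̄_st) = Σ W_h² s_h²/n_h, with W_h = N_h/N and N = 1240:
  stratum 1: (450/1240)²·44.8²/31 = 8.5266
  stratum 2: (310/1240)²·18.7²/12 = 1.8213
  stratum 3: (480/1240)²·10.5²/92 = 0.179568
V̂(x̄_st) = 10.5275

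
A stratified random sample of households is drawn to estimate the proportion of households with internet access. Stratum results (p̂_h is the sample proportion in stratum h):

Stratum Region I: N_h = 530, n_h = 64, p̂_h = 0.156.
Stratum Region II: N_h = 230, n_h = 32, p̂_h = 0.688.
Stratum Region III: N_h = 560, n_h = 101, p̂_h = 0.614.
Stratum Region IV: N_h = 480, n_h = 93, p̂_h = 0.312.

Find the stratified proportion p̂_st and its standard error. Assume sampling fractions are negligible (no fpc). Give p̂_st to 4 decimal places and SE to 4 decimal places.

p̂_st ≈ 0.4081, SE ≈ 0.0263

N = 1800; stratum weights W_h = N_h/N.
p̂_st = Σ W_h p̂_h = (530·0.156 + 230·0.688 + 560·0.614 + 480·0.312)/1800 = 0.40807
V̂(p̂_st) = Σ W_h² p̂_h(1−p̂_h)/(n_h−1):
  stratum Region I: (530/1800)²·0.156·0.844/63 = 0.00018119
  stratum Region II: (230/1800)²·0.688·0.312/31 = 0.000113056
  stratum Region III: (560/1800)²·0.614·0.386/100 = 0.000229396
  stratum Region IV: (480/1800)²·0.312·0.688/92 = 0.000165918
V̂(p̂_st) = 0.000689559; SE = √V̂ = 0.0262595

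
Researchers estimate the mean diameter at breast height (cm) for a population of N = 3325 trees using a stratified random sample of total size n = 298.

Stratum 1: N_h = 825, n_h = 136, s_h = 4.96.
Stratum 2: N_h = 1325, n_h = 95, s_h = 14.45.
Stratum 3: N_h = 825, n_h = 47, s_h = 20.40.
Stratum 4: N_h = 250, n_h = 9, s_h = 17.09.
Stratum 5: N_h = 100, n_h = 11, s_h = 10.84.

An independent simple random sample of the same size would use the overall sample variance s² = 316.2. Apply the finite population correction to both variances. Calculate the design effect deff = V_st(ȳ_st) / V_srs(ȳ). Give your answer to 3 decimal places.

deff ≈ 1.069

V̂(ȳ_st) = Σ W_h² (1 − n_h/N_h) s_h²/n_h, with W_h = N_h/N and N = 3325:
  stratum 1: (825/3325)²·(1 − 136/825)·4.96²/136 = 0.00930067
  stratum 2: (1325/3325)²·(1 − 95/1325)·14.45²/95 = 0.324004
  stratum 3: (825/3325)²·(1 − 47/825)·20.40²/47 = 0.514059
  stratum 4: (250/3325)²·(1 − 9/250)·17.09²/9 = 0.176854
  stratum 5: (100/3325)²·(1 − 11/100)·10.84²/11 = 0.00859949
V_st = 1.03282
V_srs = (1 − 298/3325)·316.2/298 = 0.965976
deff = V_st / V_srs = 1.03282/0.965976 = 1.0692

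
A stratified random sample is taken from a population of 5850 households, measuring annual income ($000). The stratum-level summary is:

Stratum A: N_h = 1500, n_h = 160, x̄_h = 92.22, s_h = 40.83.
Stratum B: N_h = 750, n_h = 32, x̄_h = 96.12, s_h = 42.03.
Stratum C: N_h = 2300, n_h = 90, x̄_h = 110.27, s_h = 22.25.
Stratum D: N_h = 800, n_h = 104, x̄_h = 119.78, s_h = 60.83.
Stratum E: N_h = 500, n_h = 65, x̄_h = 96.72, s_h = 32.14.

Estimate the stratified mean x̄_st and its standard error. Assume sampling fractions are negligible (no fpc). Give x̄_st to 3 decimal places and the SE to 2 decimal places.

x̄_st ≈ 103.970, SE ≈ 1.80

x̄_st = Σ W_h x̄_h = (1500·92.22 + 750·96.12 + 2300·110.27 + 800·119.78 + 500·96.72)/5850 = 103.97009
V̂(x̄_st) = Σ W_h² s_h²/n_h, with W_h = N_h/N and N = 5850:
  stratum A: (1500/5850)²·40.83²/160 = 0.68503
  stratum B: (750/5850)²·42.03²/32 = 0.90736
  stratum C: (2300/5850)²·22.25²/90 = 0.850279
  stratum D: (800/5850)²·60.83²/104 = 0.665381
  stratum E: (500/5850)²·32.14²/65 = 0.116093
V̂(x̄_st) = 3.22414
SE(x̄_st) = √3.22414 = 1.79559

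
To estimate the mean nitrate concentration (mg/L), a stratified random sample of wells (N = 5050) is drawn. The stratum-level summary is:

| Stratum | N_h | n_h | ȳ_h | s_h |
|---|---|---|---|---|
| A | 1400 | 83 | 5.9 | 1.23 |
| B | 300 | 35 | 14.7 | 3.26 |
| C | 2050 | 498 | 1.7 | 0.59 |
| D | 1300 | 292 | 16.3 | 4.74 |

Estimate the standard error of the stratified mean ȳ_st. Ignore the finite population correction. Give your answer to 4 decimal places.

SE(ȳ_st) ≈ 0.0877

V̂(ȳ_st) = Σ W_h² s_h²/n_h, with W_h = N_h/N and N = 5050:
  stratum A: (1400/5050)²·1.23²/83 = 0.00140089
  stratum B: (300/5050)²·3.26²/35 = 0.00107159
  stratum C: (2050/5050)²·0.59²/498 = 0.000115186
  stratum D: (1300/5050)²·4.74²/292 = 0.00509892
V̂(ȳ_st) = 0.00768658
SE(ȳ_st) = √0.00768658 = 0.0876732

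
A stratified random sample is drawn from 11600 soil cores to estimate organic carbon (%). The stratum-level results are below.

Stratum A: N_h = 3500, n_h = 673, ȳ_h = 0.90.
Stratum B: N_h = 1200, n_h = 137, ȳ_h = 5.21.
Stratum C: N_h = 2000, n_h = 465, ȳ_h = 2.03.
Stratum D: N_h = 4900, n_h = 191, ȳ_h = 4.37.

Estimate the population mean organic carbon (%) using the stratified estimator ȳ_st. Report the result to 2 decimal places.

ȳ_st ≈ 3.01

N = Σ N_h = 11600. Stratum weights W_h = N_h/N.
ȳ_st = (3500·0.90 + 1200·5.21 + 2000·2.03 + 4900·4.37) / 11600 = 3.0065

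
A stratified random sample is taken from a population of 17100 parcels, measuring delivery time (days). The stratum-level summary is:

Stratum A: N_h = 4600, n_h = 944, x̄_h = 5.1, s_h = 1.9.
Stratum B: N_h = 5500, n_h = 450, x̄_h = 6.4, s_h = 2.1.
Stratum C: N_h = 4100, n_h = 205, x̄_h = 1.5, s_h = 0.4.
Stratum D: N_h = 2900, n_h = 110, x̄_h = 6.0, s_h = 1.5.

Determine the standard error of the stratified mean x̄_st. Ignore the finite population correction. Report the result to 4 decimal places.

V̂(x̄_st) = Σ W_h² s_h²/n_h, with W_h = N_h/N and N = 17100:
  stratum A: (4600/17100)²·1.9²/944 = 0.000276732
  stratum B: (5500/17100)²·2.1²/450 = 0.00101382
  stratum C: (4100/17100)²·0.4²/205 = 4.48685e-05
  stratum D: (2900/17100)²·1.5²/110 = 0.000588293
V̂(x̄_st) = 0.00192371
SE(x̄_st) = √0.00192371 = 0.0438601

SE(x̄_st) ≈ 0.0439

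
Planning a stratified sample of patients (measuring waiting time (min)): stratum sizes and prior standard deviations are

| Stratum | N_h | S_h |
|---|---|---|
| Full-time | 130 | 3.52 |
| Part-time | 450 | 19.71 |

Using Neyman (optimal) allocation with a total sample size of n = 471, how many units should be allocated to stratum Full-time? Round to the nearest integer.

Neyman allocation: n_h = n · N_h S_h / Σ N_i S_i, with n = 471.
  stratum Full-time: N_h·S_h = 130·3.52 = 457.60
  stratum Part-time: N_h·S_h = 450·19.71 = 8869.50
Σ N_h S_h = 9327.10
n for stratum Full-time = 471·457.60/9327.10 = 23.108 → 23

23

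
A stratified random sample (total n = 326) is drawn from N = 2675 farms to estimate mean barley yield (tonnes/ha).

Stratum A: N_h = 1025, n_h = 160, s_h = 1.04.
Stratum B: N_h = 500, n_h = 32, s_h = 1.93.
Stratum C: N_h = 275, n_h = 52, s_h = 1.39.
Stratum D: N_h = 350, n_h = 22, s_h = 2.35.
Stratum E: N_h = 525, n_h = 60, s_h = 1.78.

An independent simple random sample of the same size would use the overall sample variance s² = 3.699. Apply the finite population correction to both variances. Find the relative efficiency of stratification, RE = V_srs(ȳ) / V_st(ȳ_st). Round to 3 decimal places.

V̂(ȳ_st) = Σ W_h² (1 − n_h/N_h) s_h²/n_h, with W_h = N_h/N and N = 2675:
  stratum A: (1025/2675)²·(1 − 160/1025)·1.04²/160 = 0.000837605
  stratum B: (500/2675)²·(1 − 32/500)·1.93²/32 = 0.00380656
  stratum C: (275/2675)²·(1 − 52/275)·1.39²/52 = 0.000318432
  stratum D: (350/2675)²·(1 − 22/350)·2.35²/22 = 0.00402724
  stratum E: (525/2675)²·(1 − 60/525)·1.78²/60 = 0.00180158
V_st = 0.0107914
V_srs = (1 − 326/2675)·3.699/326 = 0.00996382
Relative efficiency = V_srs / V_st = 0.00996382/0.0107914 = 0.9233

RE ≈ 0.923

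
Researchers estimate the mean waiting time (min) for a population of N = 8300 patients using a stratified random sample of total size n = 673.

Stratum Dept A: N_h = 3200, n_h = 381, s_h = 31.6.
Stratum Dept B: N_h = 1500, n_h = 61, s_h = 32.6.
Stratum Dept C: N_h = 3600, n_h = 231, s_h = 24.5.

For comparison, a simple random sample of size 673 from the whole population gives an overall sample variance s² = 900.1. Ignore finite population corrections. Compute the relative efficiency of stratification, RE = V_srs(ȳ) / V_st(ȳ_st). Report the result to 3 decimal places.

RE ≈ 0.924

V̂(ȳ_st) = Σ W_h² s_h²/n_h, with W_h = N_h/N and N = 8300:
  stratum Dept A: (3200/8300)²·31.6²/381 = 0.389577
  stratum Dept B: (1500/8300)²·32.6²/61 = 0.569025
  stratum Dept C: (3600/8300)²·24.5²/231 = 0.488843
V_st = 1.44744
V_srs = s²/n = 900.1/673 = 1.33744
Relative efficiency = V_srs / V_st = 1.33744/1.44744 = 0.9240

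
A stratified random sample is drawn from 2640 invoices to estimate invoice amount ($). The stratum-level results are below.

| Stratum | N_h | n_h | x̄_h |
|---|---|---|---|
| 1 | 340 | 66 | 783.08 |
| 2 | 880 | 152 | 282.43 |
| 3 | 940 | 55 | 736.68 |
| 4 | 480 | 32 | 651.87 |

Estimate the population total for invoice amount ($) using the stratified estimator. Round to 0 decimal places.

τ̂_st = Σ N_h x̄_h = 340·783.08 + 880·282.43 + 940·736.68 + 480·651.87 = 1520162

τ̂_st ≈ 1520162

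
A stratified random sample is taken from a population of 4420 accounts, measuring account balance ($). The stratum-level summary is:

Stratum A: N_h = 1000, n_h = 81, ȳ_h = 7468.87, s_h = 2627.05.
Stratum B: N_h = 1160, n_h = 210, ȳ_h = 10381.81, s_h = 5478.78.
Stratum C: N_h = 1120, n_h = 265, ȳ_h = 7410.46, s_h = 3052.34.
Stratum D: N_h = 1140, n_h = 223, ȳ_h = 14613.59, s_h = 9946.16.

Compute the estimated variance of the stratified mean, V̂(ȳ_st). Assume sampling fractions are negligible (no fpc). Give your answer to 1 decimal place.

V̂(ȳ_st) ≈ 45973.9

V̂(ȳ_st) = Σ W_h² s_h²/n_h, with W_h = N_h/N and N = 4420:
  stratum A: (1000/4420)²·2627.05²/81 = 4361.21
  stratum B: (1160/4420)²·5478.78²/210 = 9845.09
  stratum C: (1120/4420)²·3052.34²/265 = 2257.42
  stratum D: (1140/4420)²·9946.16²/223 = 29510.1
V̂(ȳ_st) = 45973.9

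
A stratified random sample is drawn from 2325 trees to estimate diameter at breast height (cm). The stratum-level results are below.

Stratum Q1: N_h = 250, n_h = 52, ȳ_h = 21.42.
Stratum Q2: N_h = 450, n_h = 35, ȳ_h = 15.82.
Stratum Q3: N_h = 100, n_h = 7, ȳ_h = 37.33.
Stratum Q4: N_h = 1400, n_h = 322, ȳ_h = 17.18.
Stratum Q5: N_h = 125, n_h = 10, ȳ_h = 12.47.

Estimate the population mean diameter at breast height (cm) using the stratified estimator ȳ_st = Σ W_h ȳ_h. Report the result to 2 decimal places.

N = Σ N_h = 2325. Stratum weights W_h = N_h/N.
ȳ_st = (250·21.42 + 450·15.82 + 100·37.33 + 1400·17.18 + 125·12.47) / 2325 = 17.9861

ȳ_st ≈ 17.99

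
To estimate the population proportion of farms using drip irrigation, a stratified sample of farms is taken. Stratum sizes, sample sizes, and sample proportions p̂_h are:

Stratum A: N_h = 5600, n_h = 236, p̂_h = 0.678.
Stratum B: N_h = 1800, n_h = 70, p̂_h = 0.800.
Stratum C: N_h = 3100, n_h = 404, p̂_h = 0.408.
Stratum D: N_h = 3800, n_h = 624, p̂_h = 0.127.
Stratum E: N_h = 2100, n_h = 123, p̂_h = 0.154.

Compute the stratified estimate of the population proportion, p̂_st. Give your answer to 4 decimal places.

N = 16400; stratum weights W_h = N_h/N.
p̂_st = Σ W_h p̂_h = (5600·0.678 + 1800·0.800 + 3100·0.408 + 3800·0.127 + 2100·0.154)/16400 = 0.44559

p̂_st ≈ 0.4456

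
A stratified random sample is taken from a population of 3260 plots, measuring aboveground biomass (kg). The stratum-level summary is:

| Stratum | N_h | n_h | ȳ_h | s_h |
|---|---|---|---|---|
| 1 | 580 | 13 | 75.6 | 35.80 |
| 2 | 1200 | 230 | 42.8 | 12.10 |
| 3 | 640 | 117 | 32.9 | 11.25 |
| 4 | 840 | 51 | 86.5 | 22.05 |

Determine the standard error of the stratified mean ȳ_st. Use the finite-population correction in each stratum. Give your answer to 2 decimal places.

SE(ȳ_st) ≈ 1.94

V̂(ȳ_st) = Σ W_h² (1 − n_h/N_h) s_h²/n_h, with W_h = N_h/N and N = 3260:
  stratum 1: (580/3260)²·(1 − 13/580)·35.80²/13 = 3.05069
  stratum 2: (1200/3260)²·(1 − 230/1200)·12.10²/230 = 0.0697205
  stratum 3: (640/3260)²·(1 − 117/640)·11.25²/117 = 0.0340695
  stratum 4: (840/3260)²·(1 − 51/840)·22.05²/51 = 0.594522
V̂(ȳ_st) = 3.74901
SE(ȳ_st) = √3.74901 = 1.93623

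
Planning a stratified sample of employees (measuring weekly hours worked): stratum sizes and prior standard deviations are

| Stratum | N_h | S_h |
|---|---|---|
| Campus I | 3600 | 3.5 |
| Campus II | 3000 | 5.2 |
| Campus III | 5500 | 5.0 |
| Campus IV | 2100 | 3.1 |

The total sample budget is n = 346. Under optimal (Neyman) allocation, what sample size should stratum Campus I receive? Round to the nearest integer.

Neyman allocation: n_h = n · N_h S_h / Σ N_i S_i, with n = 346.
  stratum Campus I: N_h·S_h = 3600·3.5 = 12600.00
  stratum Campus II: N_h·S_h = 3000·5.2 = 15600.00
  stratum Campus III: N_h·S_h = 5500·5.0 = 27500.00
  stratum Campus IV: N_h·S_h = 2100·3.1 = 6510.00
Σ N_h S_h = 62210.00
n for stratum Campus I = 346·12600.00/62210.00 = 70.079 → 70

70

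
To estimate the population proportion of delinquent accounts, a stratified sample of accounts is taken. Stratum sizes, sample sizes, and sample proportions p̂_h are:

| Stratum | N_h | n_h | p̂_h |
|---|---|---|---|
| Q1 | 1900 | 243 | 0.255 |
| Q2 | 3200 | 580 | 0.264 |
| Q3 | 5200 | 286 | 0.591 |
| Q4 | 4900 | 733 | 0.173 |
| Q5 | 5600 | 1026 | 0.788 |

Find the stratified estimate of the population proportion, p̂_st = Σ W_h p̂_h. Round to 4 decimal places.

p̂_st ≈ 0.4646

N = 20800; stratum weights W_h = N_h/N.
p̂_st = Σ W_h p̂_h = (1900·0.255 + 3200·0.264 + 5200·0.591 + 4900·0.173 + 5600·0.788)/20800 = 0.46457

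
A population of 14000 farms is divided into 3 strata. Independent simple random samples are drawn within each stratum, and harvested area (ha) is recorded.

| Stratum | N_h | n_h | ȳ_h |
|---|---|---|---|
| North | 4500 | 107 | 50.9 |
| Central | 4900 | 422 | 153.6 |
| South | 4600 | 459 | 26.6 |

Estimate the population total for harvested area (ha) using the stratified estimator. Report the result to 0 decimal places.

τ̂_st ≈ 1104050

τ̂_st = Σ N_h ȳ_h = 4500·50.9 + 4900·153.6 + 4600·26.6 = 1104050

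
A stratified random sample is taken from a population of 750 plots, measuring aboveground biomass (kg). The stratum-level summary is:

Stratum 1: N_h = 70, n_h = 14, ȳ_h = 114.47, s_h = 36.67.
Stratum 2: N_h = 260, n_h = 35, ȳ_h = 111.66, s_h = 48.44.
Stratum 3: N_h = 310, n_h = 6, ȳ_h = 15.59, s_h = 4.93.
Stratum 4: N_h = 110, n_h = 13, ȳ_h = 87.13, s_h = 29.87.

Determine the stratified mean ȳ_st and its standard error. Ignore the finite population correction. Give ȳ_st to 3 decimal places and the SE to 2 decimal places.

ȳ_st = Σ W_h ȳ_h = (70·114.47 + 260·111.66 + 310·15.59 + 110·87.13)/750 = 68.61560
V̂(ȳ_st) = Σ W_h² s_h²/n_h, with W_h = N_h/N and N = 750:
  stratum 1: (70/750)²·36.67²/14 = 0.836695
  stratum 2: (260/750)²·48.44²/35 = 8.05683
  stratum 3: (310/750)²·4.93²/6 = 0.69206
  stratum 4: (110/750)²·29.87²/13 = 1.47635
V̂(ȳ_st) = 11.0619
SE(ȳ_st) = √11.0619 = 3.32595

ȳ_st ≈ 68.616, SE ≈ 3.33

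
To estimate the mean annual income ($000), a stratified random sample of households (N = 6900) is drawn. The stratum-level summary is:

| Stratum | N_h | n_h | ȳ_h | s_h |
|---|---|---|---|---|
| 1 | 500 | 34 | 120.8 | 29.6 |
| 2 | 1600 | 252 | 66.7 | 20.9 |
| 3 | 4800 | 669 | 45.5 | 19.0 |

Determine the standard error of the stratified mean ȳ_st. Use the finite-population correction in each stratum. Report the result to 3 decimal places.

SE(ȳ_st) ≈ 0.655

V̂(ȳ_st) = Σ W_h² (1 − n_h/N_h) s_h²/n_h, with W_h = N_h/N and N = 6900:
  stratum 1: (500/6900)²·(1 − 34/500)·29.6²/34 = 0.126114
  stratum 2: (1600/6900)²·(1 − 252/1600)·20.9²/252 = 0.0785242
  stratum 3: (4800/6900)²·(1 − 669/4800)·19.0²/669 = 0.224739
V̂(ȳ_st) = 0.429377
SE(ȳ_st) = √0.429377 = 0.655269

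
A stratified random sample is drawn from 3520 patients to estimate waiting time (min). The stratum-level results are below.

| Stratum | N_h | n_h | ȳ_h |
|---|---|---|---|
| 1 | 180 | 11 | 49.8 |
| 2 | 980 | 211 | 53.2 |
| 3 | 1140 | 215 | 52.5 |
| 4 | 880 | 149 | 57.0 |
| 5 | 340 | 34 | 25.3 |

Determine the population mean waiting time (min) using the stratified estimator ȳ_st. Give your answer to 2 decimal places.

ȳ_st ≈ 51.05

N = Σ N_h = 3520. Stratum weights W_h = N_h/N.
ȳ_st = (180·49.8 + 980·53.2 + 1140·52.5 + 880·57.0 + 340·25.3) / 3520 = 51.0545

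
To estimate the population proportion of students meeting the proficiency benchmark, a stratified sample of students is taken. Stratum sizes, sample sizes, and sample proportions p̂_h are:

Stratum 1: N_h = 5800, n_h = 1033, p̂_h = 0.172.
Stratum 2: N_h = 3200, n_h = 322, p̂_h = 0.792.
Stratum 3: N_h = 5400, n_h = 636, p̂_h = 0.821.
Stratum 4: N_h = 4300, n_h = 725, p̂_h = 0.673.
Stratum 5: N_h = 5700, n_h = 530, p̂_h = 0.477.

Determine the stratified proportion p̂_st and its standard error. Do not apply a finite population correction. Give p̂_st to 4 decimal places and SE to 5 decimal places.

p̂_st ≈ 0.5565, SE ≈ 0.00795

N = 24400; stratum weights W_h = N_h/N.
p̂_st = Σ W_h p̂_h = (5800·0.172 + 3200·0.792 + 5400·0.821 + 4300·0.673 + 5700·0.477)/24400 = 0.55648
V̂(p̂_st) = Σ W_h² p̂_h(1−p̂_h)/(n_h−1):
  stratum 1: (5800/24400)²·0.172·0.828/1032 = 7.7975e-06
  stratum 2: (3200/24400)²·0.792·0.208/321 = 8.82681e-06
  stratum 3: (5400/24400)²·0.821·0.179/635 = 1.13352e-05
  stratum 4: (4300/24400)²·0.673·0.327/724 = 9.44021e-06
  stratum 5: (5700/24400)²·0.477·0.523/529 = 2.57356e-05
V̂(p̂_st) = 6.31354e-05; SE = √V̂ = 0.00794578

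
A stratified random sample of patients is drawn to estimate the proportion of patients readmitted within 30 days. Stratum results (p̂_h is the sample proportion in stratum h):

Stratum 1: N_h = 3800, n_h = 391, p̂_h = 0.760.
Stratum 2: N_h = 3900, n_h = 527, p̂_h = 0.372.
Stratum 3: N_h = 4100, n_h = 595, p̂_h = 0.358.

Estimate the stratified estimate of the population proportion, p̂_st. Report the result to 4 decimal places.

p̂_st ≈ 0.4921

N = 11800; stratum weights W_h = N_h/N.
p̂_st = Σ W_h p̂_h = (3800·0.760 + 3900·0.372 + 4100·0.358)/11800 = 0.49208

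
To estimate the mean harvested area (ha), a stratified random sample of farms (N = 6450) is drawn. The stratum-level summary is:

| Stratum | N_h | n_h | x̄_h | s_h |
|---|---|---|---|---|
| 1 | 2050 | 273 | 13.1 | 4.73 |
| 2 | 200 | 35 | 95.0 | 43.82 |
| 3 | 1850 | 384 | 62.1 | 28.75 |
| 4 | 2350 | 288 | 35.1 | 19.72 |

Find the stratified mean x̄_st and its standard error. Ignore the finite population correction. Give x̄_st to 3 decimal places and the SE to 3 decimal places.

x̄_st ≈ 37.709, SE ≈ 0.646

x̄_st = Σ W_h x̄_h = (2050·13.1 + 200·95.0 + 1850·62.1 + 2350·35.1)/6450 = 37.70930
V̂(x̄_st) = Σ W_h² s_h²/n_h, with W_h = N_h/N and N = 6450:
  stratum 1: (2050/6450)²·4.73²/273 = 0.00827843
  stratum 2: (200/6450)²·43.82²/35 = 0.0527494
  stratum 3: (1850/6450)²·28.75²/384 = 0.17708
  stratum 4: (2350/6450)²·19.72²/288 = 0.179241
V̂(x̄_st) = 0.417348
SE(x̄_st) = √0.417348 = 0.646025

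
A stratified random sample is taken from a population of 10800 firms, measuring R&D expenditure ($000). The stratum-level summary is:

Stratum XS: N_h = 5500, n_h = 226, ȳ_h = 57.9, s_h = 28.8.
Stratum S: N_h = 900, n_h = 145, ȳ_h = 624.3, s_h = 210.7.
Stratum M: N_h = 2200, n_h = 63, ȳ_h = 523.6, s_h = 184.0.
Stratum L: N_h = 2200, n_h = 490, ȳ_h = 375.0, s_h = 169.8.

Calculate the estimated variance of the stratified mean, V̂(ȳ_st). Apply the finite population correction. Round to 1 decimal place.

V̂(ȳ_st) = Σ W_h² (1 − n_h/N_h) s_h²/n_h, with W_h = N_h/N and N = 10800:
  stratum XS: (5500/10800)²·(1 − 226/5500)·28.8²/226 = 0.912708
  stratum S: (900/10800)²·(1 − 145/900)·210.7²/145 = 1.78362
  stratum M: (2200/10800)²·(1 − 63/2200)·184.0²/63 = 21.6608
  stratum L: (2200/10800)²·(1 − 490/2200)·169.8²/490 = 1.8978
V̂(ȳ_st) = 26.2549

V̂(ȳ_st) ≈ 26.3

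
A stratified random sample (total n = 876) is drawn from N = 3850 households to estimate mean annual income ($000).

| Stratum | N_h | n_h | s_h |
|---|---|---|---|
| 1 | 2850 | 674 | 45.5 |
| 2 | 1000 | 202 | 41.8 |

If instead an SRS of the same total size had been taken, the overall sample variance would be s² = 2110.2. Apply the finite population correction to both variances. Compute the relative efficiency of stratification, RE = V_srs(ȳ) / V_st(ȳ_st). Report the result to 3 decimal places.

V̂(ȳ_st) = Σ W_h² (1 − n_h/N_h) s_h²/n_h, with W_h = N_h/N and N = 3850:
  stratum 1: (2850/3850)²·(1 − 674/2850)·45.5²/674 = 1.28512
  stratum 2: (1000/3850)²·(1 − 202/1000)·41.8²/202 = 0.465675
V_st = 1.7508
V_srs = (1 − 876/3850)·2110.2/876 = 1.8608
Relative efficiency = V_srs / V_st = 1.8608/1.7508 = 1.0628

RE ≈ 1.063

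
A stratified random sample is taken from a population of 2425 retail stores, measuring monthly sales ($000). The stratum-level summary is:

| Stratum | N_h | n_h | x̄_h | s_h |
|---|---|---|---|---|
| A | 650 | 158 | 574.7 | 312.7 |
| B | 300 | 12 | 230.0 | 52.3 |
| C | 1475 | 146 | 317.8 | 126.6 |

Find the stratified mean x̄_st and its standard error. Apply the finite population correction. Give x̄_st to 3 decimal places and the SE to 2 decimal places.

x̄_st ≈ 375.798, SE ≈ 8.58

x̄_st = Σ W_h x̄_h = (650·574.7 + 300·230.0 + 1475·317.8)/2425 = 375.79794
V̂(x̄_st) = Σ W_h² (1 − n_h/N_h) s_h²/n_h, with W_h = N_h/N and N = 2425:
  stratum A: (650/2425)²·(1 − 158/650)·312.7²/158 = 33.6553
  stratum B: (300/2425)²·(1 − 12/300)·52.3²/12 = 3.34898
  stratum C: (1475/2425)²·(1 − 146/1475)·126.6²/146 = 36.5938
V̂(x̄_st) = 73.5981
SE(x̄_st) = √73.5981 = 8.57894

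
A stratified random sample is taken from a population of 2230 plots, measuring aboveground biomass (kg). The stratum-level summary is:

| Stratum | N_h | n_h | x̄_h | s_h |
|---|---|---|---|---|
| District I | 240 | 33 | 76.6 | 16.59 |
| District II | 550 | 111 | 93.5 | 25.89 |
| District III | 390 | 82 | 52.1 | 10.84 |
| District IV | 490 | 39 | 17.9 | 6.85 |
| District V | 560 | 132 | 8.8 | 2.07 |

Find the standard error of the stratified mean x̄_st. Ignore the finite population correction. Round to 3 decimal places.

V̂(x̄_st) = Σ W_h² s_h²/n_h, with W_h = N_h/N and N = 2230:
  stratum District I: (240/2230)²·16.59²/33 = 0.0966032
  stratum District II: (550/2230)²·25.89²/111 = 0.36733
  stratum District III: (390/2230)²·10.84²/82 = 0.0438293
  stratum District IV: (490/2230)²·6.85²/39 = 0.0580897
  stratum District V: (560/2230)²·2.07²/132 = 0.00204707
V̂(x̄_st) = 0.5679
SE(x̄_st) = √0.5679 = 0.753591

SE(x̄_st) ≈ 0.754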